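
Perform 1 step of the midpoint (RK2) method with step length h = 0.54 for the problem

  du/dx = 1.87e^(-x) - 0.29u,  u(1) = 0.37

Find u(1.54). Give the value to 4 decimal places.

Midpoint: k1 = f(x_n, u_n); k2 = f(x_n + h/2, u_n + (h/2)·k1); u_{n+1} = u_n + h·k2.
x=1.000000, u=0.370000:
  k1 = f(1.000000, 0.370000) = 0.580635
  k2 = f(1.270000, 0.526771) = 0.372391
  u ← 0.370000 + 0.54·0.372391 = 0.571091
u(1.54) ≈ 0.5711

0.5711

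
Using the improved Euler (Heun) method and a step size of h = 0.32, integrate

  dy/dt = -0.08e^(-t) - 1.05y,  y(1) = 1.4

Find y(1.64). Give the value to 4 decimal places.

Heun: k1 = f(t_n, y_n); k2 = f(t_n + h, y_n + h·k1); y_{n+1} = y_n + (h/2)·(k1 + k2).
t=1.000000, y=1.400000:
  k1 = f(1.000000, 1.400000) = -1.499430
  k2 = f(1.320000, 0.920182) = -0.987562
  y ← 1.400000 + (0.32/2)·(-1.499430 + (-0.987562)) = 1.002081
t=1.320000, y=1.002081:
  k1 = f(1.320000, 1.002081) = -1.073556
  k2 = f(1.640000, 0.658543) = -0.706989
  y ← 1.002081 + (0.32/2)·(-1.073556 + (-0.706989)) = 0.717194
y(1.64) ≈ 0.7172

0.7172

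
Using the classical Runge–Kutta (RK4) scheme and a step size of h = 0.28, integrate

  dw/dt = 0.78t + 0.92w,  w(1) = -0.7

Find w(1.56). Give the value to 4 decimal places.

RK4: k1 = f(t_n, w_n); k2 = f(t_n + h/2, w_n + (h/2)·k1); k3 = f(t_n + h/2, w_n + (h/2)·k2); k4 = f(t_n + h, w_n + h·k3); w_{n+1} = w_n + (h/6)·(k1 + 2k2 + 2k3 + k4).
t=1.000000, w=-0.700000:
  k1 = f(1.000000, -0.700000) = 0.136000
  k2 = f(1.140000, -0.680960) = 0.262717
  k3 = f(1.140000, -0.663220) = 0.279038
  k4 = f(1.280000, -0.621869) = 0.426280
  w ← -0.700000 + (0.28/6)·(k1 + 2k2 + 2k3 + k4) = -0.623196
t=1.280000, w=-0.623196:
  k1 = f(1.280000, -0.623196) = 0.425059
  k2 = f(1.420000, -0.563688) = 0.589007
  k3 = f(1.420000, -0.540736) = 0.610123
  k4 = f(1.560000, -0.452362) = 0.800627
  w ← -0.623196 + (0.28/6)·(k1 + 2k2 + 2k3 + k4) = -0.454079
w(1.56) ≈ -0.4541

-0.4541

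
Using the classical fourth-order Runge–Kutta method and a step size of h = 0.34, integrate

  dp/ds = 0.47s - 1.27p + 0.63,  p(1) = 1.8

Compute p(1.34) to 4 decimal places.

1.4963

RK4: k1 = f(s_n, p_n); k2 = f(s_n + h/2, p_n + (h/2)·k1); k3 = f(s_n + h/2, p_n + (h/2)·k2); k4 = f(s_n + h, p_n + h·k3); p_{n+1} = p_n + (h/6)·(k1 + 2k2 + 2k3 + k4).
s=1.000000, p=1.800000:
  k1 = f(1.000000, 1.800000) = -1.186000
  k2 = f(1.170000, 1.598380) = -0.850043
  k3 = f(1.170000, 1.655493) = -0.922576
  k4 = f(1.340000, 1.486324) = -0.627832
  p ← 1.800000 + (0.34/6)·(k1 + 2k2 + 2k3 + k4) = 1.496319
p(1.34) ≈ 1.4963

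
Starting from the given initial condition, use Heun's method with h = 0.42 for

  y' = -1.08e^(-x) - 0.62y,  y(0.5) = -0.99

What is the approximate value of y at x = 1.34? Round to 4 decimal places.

Heun: k1 = f(x_n, y_n); k2 = f(x_n + h, y_n + h·k1); y_{n+1} = y_n + (h/2)·(k1 + k2).
x=0.500000, y=-0.990000:
  k1 = f(0.500000, -0.990000) = -0.041253
  k2 = f(0.920000, -1.007326) = 0.194142
  y ← -0.990000 + (0.42/2)·(-0.041253 + 0.194142) = -0.957893
x=0.920000, y=-0.957893:
  k1 = f(0.920000, -0.957893) = 0.163493
  k2 = f(1.340000, -0.889226) = 0.268527
  y ← -0.957893 + (0.42/2)·(0.163493 + 0.268527) = -0.867169
y(1.34) ≈ -0.8672

-0.8672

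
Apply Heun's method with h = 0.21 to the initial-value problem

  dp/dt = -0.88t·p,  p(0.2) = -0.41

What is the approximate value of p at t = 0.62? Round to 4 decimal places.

Heun: k1 = f(t_n, p_n); k2 = f(t_n + h, p_n + h·k1); p_{n+1} = p_n + (h/2)·(k1 + k2).
t=0.200000, p=-0.410000:
  k1 = f(0.200000, -0.410000) = 0.072160
  k2 = f(0.410000, -0.394846) = 0.142461
  p ← -0.410000 + (0.21/2)·(0.072160 + 0.142461) = -0.387465
t=0.410000, p=-0.387465:
  k1 = f(0.410000, -0.387465) = 0.139797
  k2 = f(0.620000, -0.358107) = 0.195383
  p ← -0.387465 + (0.21/2)·(0.139797 + 0.195383) = -0.352271
p(0.62) ≈ -0.3523

-0.3523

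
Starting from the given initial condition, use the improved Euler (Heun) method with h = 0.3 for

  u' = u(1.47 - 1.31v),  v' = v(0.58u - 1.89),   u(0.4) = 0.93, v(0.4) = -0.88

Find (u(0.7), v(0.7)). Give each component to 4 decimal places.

Heun on (u,v): k1 = f(t_n, state_n); k2 = f(t_n + h, state_n + h·k1); state_{n+1} = state_n + (h/2)·(k1 + k2).
0.400000: (0.930000, -0.880000)
  k1 = (2.439204, 1.188528)
  predictor → (1.661761, -0.523442)
  k2 = (3.582273, 0.484800)
  → (1.833222, -0.629001)
(u(0.7), v(0.7)) ≈ (1.8332, -0.6290)

1.8332, -0.6290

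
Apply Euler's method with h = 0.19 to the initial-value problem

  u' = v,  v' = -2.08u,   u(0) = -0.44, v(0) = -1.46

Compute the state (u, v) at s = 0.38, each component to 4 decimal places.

-0.9618, -1.0026

Euler on (u,v): u_{n+1} = u_n + h·u', v_{n+1} = v_n + h·v'.
0.000000: (-0.440000, -1.460000); f=(-1.460000, 0.915200) → (-0.717400, -1.286112)
0.190000: (-0.717400, -1.286112); f=(-1.286112, 1.492192) → (-0.961761, -1.002596)
(u(0.38), v(0.38)) ≈ (-0.9618, -1.0026)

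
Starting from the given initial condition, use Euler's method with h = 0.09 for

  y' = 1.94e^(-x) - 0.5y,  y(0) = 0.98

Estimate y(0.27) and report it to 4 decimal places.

1.3110

Euler: y_{n+1} = y_n + h·f(x_n, y_n).
x=0.000000, y=0.980000: f=1.450000 → y ← 0.980000 + 0.09·1.450000 = 1.110500
x=0.090000, y=1.110500: f=1.217776 → y ← 1.110500 + 0.09·1.217776 = 1.220100
x=0.180000, y=1.220100: f=1.010374 → y ← 1.220100 + 0.09·1.010374 = 1.311034
y(0.27) ≈ 1.3110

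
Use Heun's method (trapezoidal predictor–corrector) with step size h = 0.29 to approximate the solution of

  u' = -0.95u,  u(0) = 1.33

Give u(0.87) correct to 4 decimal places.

Heun: k1 = f(x_n, u_n); k2 = f(x_n + h, u_n + h·k1); u_{n+1} = u_n + (h/2)·(k1 + k2).
x=0.000000, u=1.330000:
  k1 = f(0.000000, 1.330000) = -1.263500
  k2 = f(0.290000, 0.963585) = -0.915406
  u ← 1.330000 + (0.29/2)·(-1.263500 + (-0.915406)) = 1.014059
x=0.290000, u=1.014059:
  k1 = f(0.290000, 1.014059) = -0.963356
  k2 = f(0.580000, 0.734686) = -0.697951
  u ← 1.014059 + (0.29/2)·(-0.963356 + (-0.697951)) = 0.773169
x=0.580000, u=0.773169:
  k1 = f(0.580000, 0.773169) = -0.734511
  k2 = f(0.870000, 0.560161) = -0.532153
  u ← 0.773169 + (0.29/2)·(-0.734511 + (-0.532153)) = 0.589503
u(0.87) ≈ 0.5895

0.5895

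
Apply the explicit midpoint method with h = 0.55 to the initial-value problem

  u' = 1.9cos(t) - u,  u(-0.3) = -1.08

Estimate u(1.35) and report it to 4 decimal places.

0.7169

Midpoint: k1 = f(t_n, u_n); k2 = f(t_n + h/2, u_n + (h/2)·k1); u_{n+1} = u_n + h·k2.
t=-0.300000, u=-1.080000:
  k1 = f(-0.300000, -1.080000) = 2.895139
  k2 = f(-0.025000, -0.283837) = 2.183243
  u ← -1.080000 + 0.55·2.183243 = 0.120784
t=0.250000, u=0.120784:
  k1 = f(0.250000, 0.120784) = 1.720150
  k2 = f(0.525000, 0.593825) = 1.050291
  u ← 0.120784 + 0.55·1.050291 = 0.698443
t=0.800000, u=0.698443:
  k1 = f(0.800000, 0.698443) = 0.625299
  k2 = f(1.075000, 0.870401) = 0.033490
  u ← 0.698443 + 0.55·0.033490 = 0.716863
u(1.35) ≈ 0.7169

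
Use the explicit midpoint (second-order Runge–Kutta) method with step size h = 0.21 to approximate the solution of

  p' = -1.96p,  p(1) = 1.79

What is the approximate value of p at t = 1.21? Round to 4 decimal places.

1.2049

Midpoint: k1 = f(t_n, p_n); k2 = f(t_n + h/2, p_n + (h/2)·k1); p_{n+1} = p_n + h·k2.
t=1.000000, p=1.790000:
  k1 = f(1.000000, 1.790000) = -3.508400
  k2 = f(1.105000, 1.421618) = -2.786371
  p ← 1.790000 + 0.21·(-2.786371) = 1.204862
p(1.21) ≈ 1.2049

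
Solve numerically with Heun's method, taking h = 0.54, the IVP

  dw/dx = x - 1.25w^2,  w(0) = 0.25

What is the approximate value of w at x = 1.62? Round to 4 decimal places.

Heun: k1 = f(x_n, w_n); k2 = f(x_n + h, w_n + h·k1); w_{n+1} = w_n + (h/2)·(k1 + k2).
x=0.000000, w=0.250000:
  k1 = f(0.000000, 0.250000) = -0.078125
  k2 = f(0.540000, 0.207813) = 0.486017
  w ← 0.250000 + (0.54/2)·(-0.078125 + 0.486017) = 0.360131
x=0.540000, w=0.360131:
  k1 = f(0.540000, 0.360131) = 0.377882
  k2 = f(1.080000, 0.564187) = 0.682116
  w ← 0.360131 + (0.54/2)·(0.377882 + 0.682116) = 0.646330
x=1.080000, w=0.646330:
  k1 = f(1.080000, 0.646330) = 0.557821
  k2 = f(1.620000, 0.947554) = 0.497677
  w ← 0.646330 + (0.54/2)·(0.557821 + 0.497677) = 0.931315
w(1.62) ≈ 0.9313

0.9313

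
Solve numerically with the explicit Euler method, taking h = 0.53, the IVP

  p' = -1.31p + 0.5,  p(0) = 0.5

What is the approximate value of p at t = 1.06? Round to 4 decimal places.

Euler: p_{n+1} = p_n + h·f(t_n, p_n).
t=0.000000, p=0.500000: f=-0.155000 → p ← 0.500000 + 0.53·(-0.155000) = 0.417850
t=0.530000, p=0.417850: f=-0.047384 → p ← 0.417850 + 0.53·(-0.047384) = 0.392737
p(1.06) ≈ 0.3927

0.3927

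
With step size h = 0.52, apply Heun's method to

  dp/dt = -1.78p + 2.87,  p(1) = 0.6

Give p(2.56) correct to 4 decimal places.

Heun: k1 = f(t_n, p_n); k2 = f(t_n + h, p_n + h·k1); p_{n+1} = p_n + (h/2)·(k1 + k2).
t=1.000000, p=0.600000:
  k1 = f(1.000000, 0.600000) = 1.802000
  k2 = f(1.520000, 1.537040) = 0.134069
  p ← 0.600000 + (0.52/2)·(1.802000 + 0.134069) = 1.103378
t=1.520000, p=1.103378:
  k1 = f(1.520000, 1.103378) = 0.905987
  k2 = f(2.040000, 1.574491) = 0.067405
  p ← 1.103378 + (0.52/2)·(0.905987 + 0.067405) = 1.356460
t=2.040000, p=1.356460:
  k1 = f(2.040000, 1.356460) = 0.455501
  k2 = f(2.560000, 1.593321) = 0.033889
  p ← 1.356460 + (0.52/2)·(0.455501 + 0.033889) = 1.483702
p(2.56) ≈ 1.4837

1.4837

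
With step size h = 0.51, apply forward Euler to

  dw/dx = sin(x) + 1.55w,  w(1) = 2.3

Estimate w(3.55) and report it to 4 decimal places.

Euler: w_{n+1} = w_n + h·f(x_n, w_n).
x=1.000000, w=2.300000: f=4.406471 → w ← 2.300000 + 0.51·4.406471 = 4.547300
x=1.510000, w=4.547300: f=8.046468 → w ← 4.547300 + 0.51·8.046468 = 8.650999
x=2.020000, w=8.650999: f=14.309841 → w ← 8.650999 + 0.51·14.309841 = 15.949018
x=2.530000, w=15.949018: f=25.295150 → w ← 15.949018 + 0.51·25.295150 = 28.849544
x=3.040000, w=28.849544: f=44.818212 → w ← 28.849544 + 0.51·44.818212 = 51.706832
w(3.55) ≈ 51.7068

51.7068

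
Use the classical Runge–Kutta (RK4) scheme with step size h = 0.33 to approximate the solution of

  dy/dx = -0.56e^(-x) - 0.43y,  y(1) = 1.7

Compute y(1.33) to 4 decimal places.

RK4: k1 = f(x_n, y_n); k2 = f(x_n + h/2, y_n + (h/2)·k1); k3 = f(x_n + h/2, y_n + (h/2)·k2); k4 = f(x_n + h, y_n + h·k3); y_{n+1} = y_n + (h/6)·(k1 + 2k2 + 2k3 + k4).
x=1.000000, y=1.700000:
  k1 = f(1.000000, 1.700000) = -0.937012
  k2 = f(1.165000, 1.545393) = -0.839196
  k3 = f(1.165000, 1.561533) = -0.846136
  k4 = f(1.330000, 1.420775) = -0.759041
  y ← 1.700000 + (0.33/6)·(k1 + 2k2 + 2k3 + k4) = 1.421331
y(1.33) ≈ 1.4213

1.4213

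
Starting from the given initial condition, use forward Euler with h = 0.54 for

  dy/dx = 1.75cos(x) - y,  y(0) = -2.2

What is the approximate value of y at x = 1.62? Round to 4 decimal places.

Euler: y_{n+1} = y_n + h·f(x_n, y_n).
x=0.000000, y=-2.200000: f=3.950000 → y ← -2.200000 + 0.54·3.950000 = -0.067000
x=0.540000, y=-0.067000: f=1.567990 → y ← -0.067000 + 0.54·1.567990 = 0.779715
x=1.080000, y=0.779715: f=0.045110 → y ← 0.779715 + 0.54·0.045110 = 0.804074
y(1.62) ≈ 0.8041

0.8041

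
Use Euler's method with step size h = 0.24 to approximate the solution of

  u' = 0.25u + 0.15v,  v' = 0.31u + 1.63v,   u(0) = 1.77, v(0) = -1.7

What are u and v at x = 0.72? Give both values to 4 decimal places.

1.8471, -3.9975

Euler on (u,v): u_{n+1} = u_n + h·u', v_{n+1} = v_n + h·v'.
0.000000: (1.770000, -1.700000); f=(0.187500, -2.222300) → (1.815000, -2.233352)
0.240000: (1.815000, -2.233352); f=(0.118747, -3.077714) → (1.843499, -2.972003)
0.480000: (1.843499, -2.972003); f=(0.015074, -4.272881) → (1.847117, -3.997495)
(u(0.72), v(0.72)) ≈ (1.8471, -3.9975)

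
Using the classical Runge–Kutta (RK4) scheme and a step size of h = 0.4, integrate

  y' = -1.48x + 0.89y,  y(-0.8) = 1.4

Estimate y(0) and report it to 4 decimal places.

RK4: k1 = f(x_n, y_n); k2 = f(x_n + h/2, y_n + (h/2)·k1); k3 = f(x_n + h/2, y_n + (h/2)·k2); k4 = f(x_n + h, y_n + h·k3); y_{n+1} = y_n + (h/6)·(k1 + 2k2 + 2k3 + k4).
x=-0.800000, y=1.400000:
  k1 = f(-0.800000, 1.400000) = 2.430000
  k2 = f(-0.600000, 1.886000) = 2.566540
  k3 = f(-0.600000, 1.913308) = 2.590844
  k4 = f(-0.400000, 2.436338) = 2.760341
  y ← 1.400000 + (0.4/6)·(k1 + 2k2 + 2k3 + k4) = 2.433674
x=-0.400000, y=2.433674:
  k1 = f(-0.400000, 2.433674) = 2.757970
  k2 = f(-0.200000, 2.985268) = 2.952888
  k3 = f(-0.200000, 3.024252) = 2.987584
  k4 = f(0.000000, 3.628707) = 3.229550
  y ← 2.433674 + (0.4/6)·(k1 + 2k2 + 2k3 + k4) = 3.624905
y(0) ≈ 3.6249

3.6249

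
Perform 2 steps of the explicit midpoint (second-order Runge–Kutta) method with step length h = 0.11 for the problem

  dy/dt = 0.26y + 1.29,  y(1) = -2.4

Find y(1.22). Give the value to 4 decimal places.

-2.2492

Midpoint: k1 = f(t_n, y_n); k2 = f(t_n + h/2, y_n + (h/2)·k1); y_{n+1} = y_n + h·k2.
t=1.000000, y=-2.400000:
  k1 = f(1.000000, -2.400000) = 0.666000
  k2 = f(1.055000, -2.363370) = 0.675524
  y ← -2.400000 + 0.11·0.675524 = -2.325692
t=1.110000, y=-2.325692:
  k1 = f(1.110000, -2.325692) = 0.685320
  k2 = f(1.165000, -2.288000) = 0.695120
  y ← -2.325692 + 0.11·0.695120 = -2.249229
y(1.22) ≈ -2.2492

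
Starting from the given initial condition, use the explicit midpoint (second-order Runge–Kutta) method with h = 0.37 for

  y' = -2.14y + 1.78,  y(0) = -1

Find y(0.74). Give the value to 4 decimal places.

0.3333

Midpoint: k1 = f(t_n, y_n); k2 = f(t_n + h/2, y_n + (h/2)·k1); y_{n+1} = y_n + h·k2.
t=0.000000, y=-1.000000:
  k1 = f(0.000000, -1.000000) = 3.920000
  k2 = f(0.185000, -0.274800) = 2.368072
  y ← -1.000000 + 0.37·2.368072 = -0.123813
t=0.370000, y=-0.123813:
  k1 = f(0.370000, -0.123813) = 2.044961
  k2 = f(0.555000, 0.254504) = 1.235361
  y ← -0.123813 + 0.37·1.235361 = 0.333270
y(0.74) ≈ 0.3333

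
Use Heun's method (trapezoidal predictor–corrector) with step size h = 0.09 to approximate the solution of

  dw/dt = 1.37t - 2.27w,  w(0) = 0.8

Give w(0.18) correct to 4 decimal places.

0.5535

Heun: k1 = f(t_n, w_n); k2 = f(t_n + h, w_n + h·k1); w_{n+1} = w_n + (h/2)·(k1 + k2).
t=0.000000, w=0.800000:
  k1 = f(0.000000, 0.800000) = -1.816000
  k2 = f(0.090000, 0.636560) = -1.321691
  w ← 0.800000 + (0.09/2)·(-1.816000 + (-1.321691)) = 0.658804
t=0.090000, w=0.658804:
  k1 = f(0.090000, 0.658804) = -1.372185
  k2 = f(0.180000, 0.535307) = -0.968547
  w ← 0.658804 + (0.09/2)·(-1.372185 + (-0.968547)) = 0.553471
w(0.18) ≈ 0.5535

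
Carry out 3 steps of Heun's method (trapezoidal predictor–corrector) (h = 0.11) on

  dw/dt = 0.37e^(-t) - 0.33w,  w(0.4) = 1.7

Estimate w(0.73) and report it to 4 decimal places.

1.5905

Heun: k1 = f(t_n, w_n); k2 = f(t_n + h, w_n + h·k1); w_{n+1} = w_n + (h/2)·(k1 + k2).
t=0.400000, w=1.700000:
  k1 = f(0.400000, 1.700000) = -0.312982
  k2 = f(0.510000, 1.665572) = -0.327455
  w ← 1.700000 + (0.11/2)·(-0.312982 + (-0.327455)) = 1.664776
t=0.510000, w=1.664776:
  k1 = f(0.510000, 1.664776) = -0.327193
  k2 = f(0.620000, 1.628785) = -0.338460
  w ← 1.664776 + (0.11/2)·(-0.327193 + (-0.338460)) = 1.628165
t=0.620000, w=1.628165:
  k1 = f(0.620000, 1.628165) = -0.338255
  k2 = f(0.730000, 1.590957) = -0.346709
  w ← 1.628165 + (0.11/2)·(-0.338255 + (-0.346709)) = 1.590492
w(0.73) ≈ 1.5905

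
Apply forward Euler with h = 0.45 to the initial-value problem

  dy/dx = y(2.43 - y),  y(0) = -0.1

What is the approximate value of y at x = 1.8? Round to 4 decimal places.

-2.7828

Euler: y_{n+1} = y_n + h·f(x_n, y_n).
x=0.000000, y=-0.100000: f=-0.253000 → y ← -0.100000 + 0.45·(-0.253000) = -0.213850
x=0.450000, y=-0.213850: f=-0.565387 → y ← -0.213850 + 0.45·(-0.565387) = -0.468274
x=0.900000, y=-0.468274: f=-1.357187 → y ← -0.468274 + 0.45·(-1.357187) = -1.079009
x=1.350000, y=-1.079009: f=-3.786250 → y ← -1.079009 + 0.45·(-3.786250) = -2.782821
y(1.8) ≈ -2.7828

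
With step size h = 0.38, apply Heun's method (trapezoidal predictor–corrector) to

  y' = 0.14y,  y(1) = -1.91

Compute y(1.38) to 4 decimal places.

-2.0143

Heun: k1 = f(x_n, y_n); k2 = f(x_n + h, y_n + h·k1); y_{n+1} = y_n + (h/2)·(k1 + k2).
x=1.000000, y=-1.910000:
  k1 = f(1.000000, -1.910000) = -0.267400
  k2 = f(1.380000, -2.011612) = -0.281626
  y ← -1.910000 + (0.38/2)·(-0.267400 + (-0.281626)) = -2.014315
y(1.38) ≈ -2.0143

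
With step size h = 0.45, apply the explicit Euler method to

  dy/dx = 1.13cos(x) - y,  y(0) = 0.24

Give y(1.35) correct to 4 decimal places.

0.7617

Euler: y_{n+1} = y_n + h·f(x_n, y_n).
x=0.000000, y=0.240000: f=0.890000 → y ← 0.240000 + 0.45·0.890000 = 0.640500
x=0.450000, y=0.640500: f=0.377005 → y ← 0.640500 + 0.45·0.377005 = 0.810152
x=0.900000, y=0.810152: f=-0.107733 → y ← 0.810152 + 0.45·(-0.107733) = 0.761672
y(1.35) ≈ 0.7617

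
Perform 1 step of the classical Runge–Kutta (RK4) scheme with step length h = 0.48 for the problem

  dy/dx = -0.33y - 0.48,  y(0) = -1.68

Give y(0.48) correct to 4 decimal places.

-1.6470

RK4: k1 = f(x_n, y_n); k2 = f(x_n + h/2, y_n + (h/2)·k1); k3 = f(x_n + h/2, y_n + (h/2)·k2); k4 = f(x_n + h, y_n + h·k3); y_{n+1} = y_n + (h/6)·(k1 + 2k2 + 2k3 + k4).
x=0.000000, y=-1.680000:
  k1 = f(0.000000, -1.680000) = 0.074400
  k2 = f(0.240000, -1.662144) = 0.068508
  k3 = f(0.240000, -1.663558) = 0.068974
  k4 = f(0.480000, -1.646892) = 0.063474
  y ← -1.680000 + (0.48/6)·(k1 + 2k2 + 2k3 + k4) = -1.646973
y(0.48) ≈ -1.6470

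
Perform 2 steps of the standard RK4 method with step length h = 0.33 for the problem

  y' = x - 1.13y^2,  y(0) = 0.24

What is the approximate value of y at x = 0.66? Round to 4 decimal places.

0.3947

RK4: k1 = f(x_n, y_n); k2 = f(x_n + h/2, y_n + (h/2)·k1); k3 = f(x_n + h/2, y_n + (h/2)·k2); k4 = f(x_n + h, y_n + h·k3); y_{n+1} = y_n + (h/6)·(k1 + 2k2 + 2k3 + k4).
x=0.000000, y=0.240000:
  k1 = f(0.000000, 0.240000) = -0.065088
  k2 = f(0.165000, 0.229260) = 0.105607
  k3 = f(0.165000, 0.257425) = 0.090118
  k4 = f(0.330000, 0.269739) = 0.247782
  y ← 0.240000 + (0.33/6)·(k1 + 2k2 + 2k3 + k4) = 0.271578
x=0.330000, y=0.271578:
  k1 = f(0.330000, 0.271578) = 0.246657
  k2 = f(0.495000, 0.312276) = 0.384806
  k3 = f(0.495000, 0.335071) = 0.368132
  k4 = f(0.660000, 0.393061) = 0.485418
  y ← 0.271578 + (0.33/6)·(k1 + 2k2 + 2k3 + k4) = 0.394665
y(0.66) ≈ 0.3947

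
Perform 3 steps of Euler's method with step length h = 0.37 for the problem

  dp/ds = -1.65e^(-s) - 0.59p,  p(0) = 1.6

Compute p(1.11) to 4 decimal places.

-0.2297

Euler: p_{n+1} = p_n + h·f(s_n, p_n).
s=0.000000, p=1.600000: f=-2.594000 → p ← 1.600000 + 0.37·(-2.594000) = 0.640220
s=0.370000, p=0.640220: f=-1.517441 → p ← 0.640220 + 0.37·(-1.517441) = 0.078767
s=0.740000, p=0.078767: f=-0.833710 → p ← 0.078767 + 0.37·(-0.833710) = -0.229706
p(1.11) ≈ -0.2297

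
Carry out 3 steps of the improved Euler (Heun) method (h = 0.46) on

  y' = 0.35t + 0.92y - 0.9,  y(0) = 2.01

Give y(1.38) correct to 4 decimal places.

5.0429

Heun: k1 = f(t_n, y_n); k2 = f(t_n + h, y_n + h·k1); y_{n+1} = y_n + (h/2)·(k1 + k2).
t=0.000000, y=2.010000:
  k1 = f(0.000000, 2.010000) = 0.949200
  k2 = f(0.460000, 2.446632) = 1.511901
  y ← 2.010000 + (0.46/2)·(0.949200 + 1.511901) = 2.576053
t=0.460000, y=2.576053:
  k1 = f(0.460000, 2.576053) = 1.630969
  k2 = f(0.920000, 3.326299) = 2.482195
  y ← 2.576053 + (0.46/2)·(1.630969 + 2.482195) = 3.522081
t=0.920000, y=3.522081:
  k1 = f(0.920000, 3.522081) = 2.662315
  k2 = f(1.380000, 4.746746) = 3.950006
  y ← 3.522081 + (0.46/2)·(2.662315 + 3.950006) = 5.042915
y(1.38) ≈ 5.0429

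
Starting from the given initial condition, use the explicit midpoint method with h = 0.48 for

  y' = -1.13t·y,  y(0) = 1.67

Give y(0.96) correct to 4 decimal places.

Midpoint: k1 = f(t_n, y_n); k2 = f(t_n + h/2, y_n + (h/2)·k1); y_{n+1} = y_n + h·k2.
t=0.000000, y=1.670000:
  k1 = f(0.000000, 1.670000) = 0.000000
  k2 = f(0.240000, 1.670000) = -0.452904
  y ← 1.670000 + 0.48·(-0.452904) = 1.452606
t=0.480000, y=1.452606:
  k1 = f(0.480000, 1.452606) = -0.787894
  k2 = f(0.720000, 1.263512) = -1.027993
  y ← 1.452606 + 0.48·(-1.027993) = 0.959169
y(0.96) ≈ 0.9592

0.9592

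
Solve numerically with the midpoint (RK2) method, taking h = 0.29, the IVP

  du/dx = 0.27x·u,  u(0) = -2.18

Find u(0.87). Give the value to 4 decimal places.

Midpoint: k1 = f(x_n, u_n); k2 = f(x_n + h/2, u_n + (h/2)·k1); u_{n+1} = u_n + h·k2.
x=0.000000, u=-2.180000:
  k1 = f(0.000000, -2.180000) = 0.000000
  k2 = f(0.145000, -2.180000) = -0.085347
  u ← -2.180000 + 0.29·(-0.085347) = -2.204751
x=0.290000, u=-2.204751:
  k1 = f(0.290000, -2.204751) = -0.172632
  k2 = f(0.435000, -2.229782) = -0.261888
  u ← -2.204751 + 0.29·(-0.261888) = -2.280698
x=0.580000, u=-2.280698:
  k1 = f(0.580000, -2.280698) = -0.357157
  k2 = f(0.725000, -2.332486) = -0.456584
  u ← -2.280698 + 0.29·(-0.456584) = -2.413108
u(0.87) ≈ -2.4131

-2.4131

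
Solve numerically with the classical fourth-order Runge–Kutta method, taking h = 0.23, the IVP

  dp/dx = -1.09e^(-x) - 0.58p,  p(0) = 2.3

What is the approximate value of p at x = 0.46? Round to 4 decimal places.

1.4122

RK4: k1 = f(x_n, p_n); k2 = f(x_n + h/2, p_n + (h/2)·k1); k3 = f(x_n + h/2, p_n + (h/2)·k2); k4 = f(x_n + h, p_n + h·k3); p_{n+1} = p_n + (h/6)·(k1 + 2k2 + 2k3 + k4).
x=0.000000, p=2.300000:
  k1 = f(0.000000, 2.300000) = -2.424000
  k2 = f(0.115000, 2.021240) = -2.143908
  k3 = f(0.115000, 2.053451) = -2.162590
  k4 = f(0.230000, 1.802604) = -1.911552
  p ← 2.300000 + (0.23/6)·(k1 + 2k2 + 2k3 + k4) = 1.803639
x=0.230000, p=1.803639:
  k1 = f(0.230000, 1.803639) = -1.912152
  k2 = f(0.345000, 1.583741) = -1.690530
  k3 = f(0.345000, 1.609228) = -1.705312
  k4 = f(0.460000, 1.411417) = -1.506721
  p ← 1.803639 + (0.23/6)·(k1 + 2k2 + 2k3 + k4) = 1.412234
p(0.46) ≈ 1.4122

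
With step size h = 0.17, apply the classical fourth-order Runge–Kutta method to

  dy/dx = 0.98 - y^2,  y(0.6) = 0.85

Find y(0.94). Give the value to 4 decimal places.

RK4: k1 = f(x_n, y_n); k2 = f(x_n + h/2, y_n + (h/2)·k1); k3 = f(x_n + h/2, y_n + (h/2)·k2); k4 = f(x_n + h, y_n + h·k3); y_{n+1} = y_n + (h/6)·(k1 + 2k2 + 2k3 + k4).
x=0.600000, y=0.850000:
  k1 = f(0.600000, 0.850000) = 0.257500
  k2 = f(0.685000, 0.871888) = 0.219812
  k3 = f(0.685000, 0.868684) = 0.225388
  k4 = f(0.770000, 0.888316) = 0.190895
  y ← 0.850000 + (0.17/6)·(k1 + 2k2 + 2k3 + k4) = 0.887933
x=0.770000, y=0.887933:
  k1 = f(0.770000, 0.887933) = 0.191576
  k2 = f(0.855000, 0.904216) = 0.162393
  k3 = f(0.855000, 0.901736) = 0.166872
  k4 = f(0.940000, 0.916301) = 0.140393
  y ← 0.887933 + (0.17/6)·(k1 + 2k2 + 2k3 + k4) = 0.915997
y(0.94) ≈ 0.9160

0.9160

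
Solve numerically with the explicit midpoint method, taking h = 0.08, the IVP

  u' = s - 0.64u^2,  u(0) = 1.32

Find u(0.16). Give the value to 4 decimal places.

1.1753

Midpoint: k1 = f(s_n, u_n); k2 = f(s_n + h/2, u_n + (h/2)·k1); u_{n+1} = u_n + h·k2.
s=0.000000, u=1.320000:
  k1 = f(0.000000, 1.320000) = -1.115136
  k2 = f(0.040000, 1.275395) = -1.001044
  u ← 1.320000 + 0.08·(-1.001044) = 1.239916
s=0.080000, u=1.239916:
  k1 = f(0.080000, 1.239916) = -0.903931
  k2 = f(0.120000, 1.203759) = -0.807383
  u ← 1.239916 + 0.08·(-0.807383) = 1.175326
u(0.16) ≈ 1.1753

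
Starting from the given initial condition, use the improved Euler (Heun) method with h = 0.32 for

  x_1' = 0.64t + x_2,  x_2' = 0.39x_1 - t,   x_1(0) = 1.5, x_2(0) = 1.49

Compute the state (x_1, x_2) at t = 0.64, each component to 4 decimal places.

Heun on (x_1,x_2): k1 = f(t_n, state_n); k2 = f(t_n + h, state_n + h·k1); state_{n+1} = state_n + (h/2)·(k1 + k2).
0.000000: (1.500000, 1.490000)
  k1 = (1.490000, 0.585000)
  predictor → (1.976800, 1.677200)
  k2 = (1.882000, 0.450952)
  → (2.039520, 1.655752)
0.320000: (2.039520, 1.655752)
  k1 = (1.860552, 0.475413)
  predictor → (2.634897, 1.807884)
  k2 = (2.217484, 0.387610)
  → (2.692006, 1.793836)
(x_1(0.64), x_2(0.64)) ≈ (2.6920, 1.7938)

2.6920, 1.7938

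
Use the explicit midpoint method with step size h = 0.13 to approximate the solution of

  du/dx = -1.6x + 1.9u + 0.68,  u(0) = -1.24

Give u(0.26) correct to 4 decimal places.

-1.8587

Midpoint: k1 = f(x_n, u_n); k2 = f(x_n + h/2, u_n + (h/2)·k1); u_{n+1} = u_n + h·k2.
x=0.000000, u=-1.240000:
  k1 = f(0.000000, -1.240000) = -1.676000
  k2 = f(0.065000, -1.348940) = -1.986986
  u ← -1.240000 + 0.13·(-1.986986) = -1.498308
x=0.130000, u=-1.498308:
  k1 = f(0.130000, -1.498308) = -2.374786
  k2 = f(0.195000, -1.652669) = -2.772072
  u ← -1.498308 + 0.13·(-2.772072) = -1.858677
u(0.26) ≈ -1.8587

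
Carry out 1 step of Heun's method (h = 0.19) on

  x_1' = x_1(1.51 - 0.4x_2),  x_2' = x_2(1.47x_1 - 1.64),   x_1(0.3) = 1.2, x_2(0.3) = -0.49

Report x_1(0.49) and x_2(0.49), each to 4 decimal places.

1.6527, -0.5289

Heun on (x_1,x_2): k1 = f(x_n, state_n); k2 = f(x_n + h, state_n + h·k1); state_{n+1} = state_n + (h/2)·(k1 + k2).
0.300000: (1.200000, -0.490000)
  k1 = (2.047200, -0.060760)
  predictor → (1.588968, -0.501544)
  k2 = (2.718117, -0.348966)
  → (1.652705, -0.528924)
(x_1(0.49), x_2(0.49)) ≈ (1.6527, -0.5289)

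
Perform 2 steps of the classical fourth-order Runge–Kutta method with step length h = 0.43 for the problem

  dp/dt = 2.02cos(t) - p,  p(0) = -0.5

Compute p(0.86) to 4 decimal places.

0.7849

RK4: k1 = f(t_n, p_n); k2 = f(t_n + h/2, p_n + (h/2)·k1); k3 = f(t_n + h/2, p_n + (h/2)·k2); k4 = f(t_n + h, p_n + h·k3); p_{n+1} = p_n + (h/6)·(k1 + 2k2 + 2k3 + k4).
t=0.000000, p=-0.500000:
  k1 = f(0.000000, -0.500000) = 2.520000
  k2 = f(0.215000, 0.041800) = 1.931692
  k3 = f(0.215000, -0.084686) = 2.058178
  k4 = f(0.430000, 0.385017) = 1.451094
  p ← -0.500000 + (0.43/6)·(k1 + 2k2 + 2k3 + k4) = 0.356477
t=0.430000, p=0.356477:
  k1 = f(0.430000, 0.356477) = 1.479634
  k2 = f(0.645000, 0.674598) = 0.939584
  k3 = f(0.645000, 0.558487) = 1.055694
  k4 = f(0.860000, 0.810425) = 0.507498
  p ← 0.356477 + (0.43/6)·(k1 + 2k2 + 2k3 + k4) = 0.784878
p(0.86) ≈ 0.7849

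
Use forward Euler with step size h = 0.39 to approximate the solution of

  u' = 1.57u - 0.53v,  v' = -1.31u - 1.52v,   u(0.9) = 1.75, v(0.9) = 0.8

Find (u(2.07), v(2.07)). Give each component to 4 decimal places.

Euler on (u,v): u_{n+1} = u_n + h·u', v_{n+1} = v_n + h·v'.
0.900000: (1.750000, 0.800000); f=(2.323500, -3.508500) → (2.656165, -0.568315)
1.290000: (2.656165, -0.568315); f=(4.471386, -2.615737) → (4.400006, -1.588453)
1.680000: (4.400006, -1.588453); f=(7.749889, -3.349559) → (7.422462, -2.894781)
(u(2.07), v(2.07)) ≈ (7.4225, -2.8948)

7.4225, -2.8948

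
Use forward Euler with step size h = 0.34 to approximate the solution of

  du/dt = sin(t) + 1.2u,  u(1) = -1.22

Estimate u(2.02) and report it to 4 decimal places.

Euler: u_{n+1} = u_n + h·f(t_n, u_n).
t=1.000000, u=-1.220000: f=-0.622529 → u ← -1.220000 + 0.34·(-0.622529) = -1.431660
t=1.340000, u=-1.431660: f=-0.744507 → u ← -1.431660 + 0.34·(-0.744507) = -1.684792
t=1.680000, u=-1.684792: f=-1.027708 → u ← -1.684792 + 0.34·(-1.027708) = -2.034213
u(2.02) ≈ -2.0342

-2.0342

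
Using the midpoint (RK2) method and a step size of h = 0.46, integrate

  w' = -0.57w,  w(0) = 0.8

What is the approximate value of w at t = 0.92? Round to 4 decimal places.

0.4770

Midpoint: k1 = f(t_n, w_n); k2 = f(t_n + h/2, w_n + (h/2)·k1); w_{n+1} = w_n + h·k2.
t=0.000000, w=0.800000:
  k1 = f(0.000000, 0.800000) = -0.456000
  k2 = f(0.230000, 0.695120) = -0.396218
  w ← 0.800000 + 0.46·(-0.396218) = 0.617740
t=0.460000, w=0.617740:
  k1 = f(0.460000, 0.617740) = -0.352112
  k2 = f(0.690000, 0.536754) = -0.305950
  w ← 0.617740 + 0.46·(-0.305950) = 0.477003
w(0.92) ≈ 0.4770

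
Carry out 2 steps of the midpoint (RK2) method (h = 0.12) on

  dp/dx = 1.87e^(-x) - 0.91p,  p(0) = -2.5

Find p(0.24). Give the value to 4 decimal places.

Midpoint: k1 = f(x_n, p_n); k2 = f(x_n + h/2, p_n + (h/2)·k1); p_{n+1} = p_n + h·k2.
x=0.000000, p=-2.500000:
  k1 = f(0.000000, -2.500000) = 4.145000
  k2 = f(0.060000, -2.251300) = 3.809783
  p ← -2.500000 + 0.12·3.809783 = -2.042826
x=0.120000, p=-2.042826:
  k1 = f(0.120000, -2.042826) = 3.517513
  k2 = f(0.180000, -1.831775) = 3.228871
  p ← -2.042826 + 0.12·3.228871 = -1.655362
p(0.24) ≈ -1.6554

-1.6554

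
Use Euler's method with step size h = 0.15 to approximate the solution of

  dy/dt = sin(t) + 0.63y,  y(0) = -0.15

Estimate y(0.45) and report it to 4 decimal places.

Euler: y_{n+1} = y_n + h·f(t_n, y_n).
t=0.000000, y=-0.150000: f=-0.094500 → y ← -0.150000 + 0.15·(-0.094500) = -0.164175
t=0.150000, y=-0.164175: f=0.046008 → y ← -0.164175 + 0.15·0.046008 = -0.157274
t=0.300000, y=-0.157274: f=0.196438 → y ← -0.157274 + 0.15·0.196438 = -0.127808
y(0.45) ≈ -0.1278

-0.1278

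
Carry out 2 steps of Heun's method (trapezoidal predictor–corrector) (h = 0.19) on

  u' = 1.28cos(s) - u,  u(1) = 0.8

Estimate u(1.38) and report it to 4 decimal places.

0.6897

Heun: k1 = f(s_n, u_n); k2 = f(s_n + h, u_n + h·k1); u_{n+1} = u_n + (h/2)·(k1 + k2).
s=1.000000, u=0.800000:
  k1 = f(1.000000, 0.800000) = -0.108413
  k2 = f(1.190000, 0.779402) = -0.303677
  u ← 0.800000 + (0.19/2)·(-0.108413 + (-0.303677)) = 0.760851
s=1.190000, u=0.760851:
  k1 = f(1.190000, 0.760851) = -0.285127
  k2 = f(1.380000, 0.706677) = -0.463937
  u ← 0.760851 + (0.19/2)·(-0.285127 + (-0.463937)) = 0.689690
u(1.38) ≈ 0.6897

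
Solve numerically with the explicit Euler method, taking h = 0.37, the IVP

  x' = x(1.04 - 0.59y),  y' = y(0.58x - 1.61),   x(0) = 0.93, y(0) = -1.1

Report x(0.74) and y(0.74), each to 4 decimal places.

2.3118, -0.4840

Euler on (x,y): x_{n+1} = x_n + h·x', y_{n+1} = y_n + h·y'.
0.000000: (0.930000, -1.100000); f=(1.570770, 1.177660) → (1.511185, -0.664266)
0.370000: (1.511185, -0.664266); f=(2.163891, 0.487247) → (2.311825, -0.483984)
(x(0.74), y(0.74)) ≈ (2.3118, -0.4840)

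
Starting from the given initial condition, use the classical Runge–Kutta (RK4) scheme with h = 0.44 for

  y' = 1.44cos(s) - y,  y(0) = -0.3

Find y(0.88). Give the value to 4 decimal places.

RK4: k1 = f(s_n, y_n); k2 = f(s_n + h/2, y_n + (h/2)·k1); k3 = f(s_n + h/2, y_n + (h/2)·k2); k4 = f(s_n + h, y_n + h·k3); y_{n+1} = y_n + (h/6)·(k1 + 2k2 + 2k3 + k4).
s=0.000000, y=-0.300000:
  k1 = f(0.000000, -0.300000) = 1.740000
  k2 = f(0.220000, 0.082800) = 1.322492
  k3 = f(0.220000, -0.009052) = 1.414344
  k4 = f(0.440000, 0.322311) = 0.980531
  y ← -0.300000 + (0.44/6)·(k1 + 2k2 + 2k3 + k4) = 0.300908
s=0.440000, y=0.300908:
  k1 = f(0.440000, 0.300908) = 1.001934
  k2 = f(0.660000, 0.521334) = 0.616255
  k3 = f(0.660000, 0.436484) = 0.701104
  k4 = f(0.880000, 0.609394) = 0.308103
  y ← 0.300908 + (0.44/6)·(k1 + 2k2 + 2k3 + k4) = 0.590190
y(0.88) ≈ 0.5902

0.5902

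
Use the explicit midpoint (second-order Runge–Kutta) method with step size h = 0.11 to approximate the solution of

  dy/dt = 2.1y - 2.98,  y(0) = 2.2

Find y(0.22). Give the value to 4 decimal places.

Midpoint: k1 = f(t_n, y_n); k2 = f(t_n + h/2, y_n + (h/2)·k1); y_{n+1} = y_n + h·k2.
t=0.000000, y=2.200000:
  k1 = f(0.000000, 2.200000) = 1.640000
  k2 = f(0.055000, 2.290200) = 1.829420
  y ← 2.200000 + 0.11·1.829420 = 2.401236
t=0.110000, y=2.401236:
  k1 = f(0.110000, 2.401236) = 2.062596
  k2 = f(0.165000, 2.514679) = 2.300826
  y ← 2.401236 + 0.11·2.300826 = 2.654327
y(0.22) ≈ 2.6543

2.6543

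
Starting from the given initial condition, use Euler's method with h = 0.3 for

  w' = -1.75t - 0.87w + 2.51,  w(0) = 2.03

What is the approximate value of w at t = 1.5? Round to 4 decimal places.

1.4818

Euler: w_{n+1} = w_n + h·f(t_n, w_n).
t=0.000000, w=2.030000: f=0.743900 → w ← 2.030000 + 0.3·0.743900 = 2.253170
t=0.300000, w=2.253170: f=0.024742 → w ← 2.253170 + 0.3·0.024742 = 2.260593
t=0.600000, w=2.260593: f=-0.506716 → w ← 2.260593 + 0.3·(-0.506716) = 2.108578
t=0.900000, w=2.108578: f=-0.899463 → w ← 2.108578 + 0.3·(-0.899463) = 1.838739
t=1.200000, w=1.838739: f=-1.189703 → w ← 1.838739 + 0.3·(-1.189703) = 1.481828
w(1.5) ≈ 1.4818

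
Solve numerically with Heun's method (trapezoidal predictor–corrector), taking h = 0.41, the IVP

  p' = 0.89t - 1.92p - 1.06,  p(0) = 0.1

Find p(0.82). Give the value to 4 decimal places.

-0.1693

Heun: k1 = f(t_n, p_n); k2 = f(t_n + h, p_n + h·k1); p_{n+1} = p_n + (h/2)·(k1 + k2).
t=0.000000, p=0.100000:
  k1 = f(0.000000, 0.100000) = -1.252000
  k2 = f(0.410000, -0.413320) = 0.098474
  p ← 0.100000 + (0.41/2)·(-1.252000 + 0.098474) = -0.136473
t=0.410000, p=-0.136473:
  k1 = f(0.410000, -0.136473) = -0.433072
  k2 = f(0.820000, -0.314032) = 0.272742
  p ← -0.136473 + (0.41/2)·(-0.433072 + 0.272742) = -0.169340
p(0.82) ≈ -0.1693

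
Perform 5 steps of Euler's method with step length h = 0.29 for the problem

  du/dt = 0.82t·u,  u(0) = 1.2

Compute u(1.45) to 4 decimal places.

Euler: u_{n+1} = u_n + h·f(t_n, u_n).
t=0.000000, u=1.200000: f=0.000000 → u ← 1.200000 + 0.29·0.000000 = 1.200000
t=0.290000, u=1.200000: f=0.285360 → u ← 1.200000 + 0.29·0.285360 = 1.282754
t=0.580000, u=1.282754: f=0.610078 → u ← 1.282754 + 0.29·0.610078 = 1.459677
t=0.870000, u=1.459677: f=1.041334 → u ← 1.459677 + 0.29·1.041334 = 1.761664
t=1.160000, u=1.761664: f=1.675695 → u ← 1.761664 + 0.29·1.675695 = 2.247615
u(1.45) ≈ 2.2476

2.2476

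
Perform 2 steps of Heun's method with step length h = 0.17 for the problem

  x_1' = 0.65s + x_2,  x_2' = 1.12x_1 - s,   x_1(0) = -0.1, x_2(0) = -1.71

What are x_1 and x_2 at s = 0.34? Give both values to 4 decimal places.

-0.6645, -1.9143

Heun on (x_1,x_2): k1 = f(s_n, state_n); k2 = f(s_n + h, state_n + h·k1); state_{n+1} = state_n + (h/2)·(k1 + k2).
0.000000: (-0.100000, -1.710000)
  k1 = (-1.710000, -0.112000)
  predictor → (-0.390700, -1.729040)
  k2 = (-1.618540, -0.607584)
  → (-0.382926, -1.771165)
0.170000: (-0.382926, -1.771165)
  k1 = (-1.660665, -0.598877)
  predictor → (-0.665239, -1.872974)
  k2 = (-1.651974, -1.085068)
  → (-0.664500, -1.914300)
(x_1(0.34), x_2(0.34)) ≈ (-0.6645, -1.9143)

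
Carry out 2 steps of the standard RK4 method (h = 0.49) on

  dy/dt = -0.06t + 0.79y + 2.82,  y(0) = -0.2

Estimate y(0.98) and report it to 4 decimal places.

3.6999

RK4: k1 = f(t_n, y_n); k2 = f(t_n + h/2, y_n + (h/2)·k1); k3 = f(t_n + h/2, y_n + (h/2)·k2); k4 = f(t_n + h, y_n + h·k3); y_{n+1} = y_n + (h/6)·(k1 + 2k2 + 2k3 + k4).
t=0.000000, y=-0.200000:
  k1 = f(0.000000, -0.200000) = 2.662000
  k2 = f(0.245000, 0.452190) = 3.162530
  k3 = f(0.245000, 0.574820) = 3.259408
  k4 = f(0.490000, 1.397110) = 3.894317
  y ← -0.200000 + (0.49/6)·(k1 + 2k2 + 2k3 + k4) = 1.384349
t=0.490000, y=1.384349:
  k1 = f(0.490000, 1.384349) = 3.884236
  k2 = f(0.735000, 2.335987) = 4.621330
  k3 = f(0.735000, 2.516575) = 4.763994
  k4 = f(0.980000, 3.718706) = 5.698978
  y ← 1.384349 + (0.49/6)·(k1 + 2k2 + 2k3 + k4) = 3.699914
y(0.98) ≈ 3.6999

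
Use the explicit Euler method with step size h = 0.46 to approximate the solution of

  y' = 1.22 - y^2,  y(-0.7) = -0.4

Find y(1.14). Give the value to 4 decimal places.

1.1023

Euler: y_{n+1} = y_n + h·f(x_n, y_n).
x=-0.700000, y=-0.400000: f=1.060000 → y ← -0.400000 + 0.46·1.060000 = 0.087600
x=-0.240000, y=0.087600: f=1.212326 → y ← 0.087600 + 0.46·1.212326 = 0.645270
x=0.220000, y=0.645270: f=0.803627 → y ← 0.645270 + 0.46·0.803627 = 1.014938
x=0.680000, y=1.014938: f=0.189900 → y ← 1.014938 + 0.46·0.189900 = 1.102292
y(1.14) ≈ 1.1023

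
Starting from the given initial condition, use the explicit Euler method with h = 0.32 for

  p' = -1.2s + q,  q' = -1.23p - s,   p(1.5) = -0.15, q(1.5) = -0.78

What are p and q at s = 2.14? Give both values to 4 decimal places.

-2.0588, -1.3994

Euler on (p,q): p_{n+1} = p_n + h·p', q_{n+1} = q_n + h·q'.
1.500000: (-0.150000, -0.780000); f=(-2.580000, -1.315500) → (-0.975600, -1.200960)
1.820000: (-0.975600, -1.200960); f=(-3.384960, -0.620012) → (-2.058787, -1.399364)
(p(2.14), q(2.14)) ≈ (-2.0588, -1.3994)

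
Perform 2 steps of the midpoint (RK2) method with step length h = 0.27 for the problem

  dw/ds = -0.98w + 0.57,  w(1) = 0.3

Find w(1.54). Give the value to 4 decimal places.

Midpoint: k1 = f(s_n, w_n); k2 = f(s_n + h/2, w_n + (h/2)·k1); w_{n+1} = w_n + h·k2.
s=1.000000, w=0.300000:
  k1 = f(1.000000, 0.300000) = 0.276000
  k2 = f(1.135000, 0.337260) = 0.239485
  w ← 0.300000 + 0.27·0.239485 = 0.364661
s=1.270000, w=0.364661:
  k1 = f(1.270000, 0.364661) = 0.212632
  k2 = f(1.405000, 0.393366) = 0.184501
  w ← 0.364661 + 0.27·0.184501 = 0.414476
w(1.54) ≈ 0.4145

0.4145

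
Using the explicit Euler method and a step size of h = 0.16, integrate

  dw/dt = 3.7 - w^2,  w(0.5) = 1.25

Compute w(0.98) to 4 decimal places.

1.8644

Euler: w_{n+1} = w_n + h·f(t_n, w_n).
t=0.500000, w=1.250000: f=2.137500 → w ← 1.250000 + 0.16·2.137500 = 1.592000
t=0.660000, w=1.592000: f=1.165536 → w ← 1.592000 + 0.16·1.165536 = 1.778486
t=0.820000, w=1.778486: f=0.536988 → w ← 1.778486 + 0.16·0.536988 = 1.864404
w(0.98) ≈ 1.8644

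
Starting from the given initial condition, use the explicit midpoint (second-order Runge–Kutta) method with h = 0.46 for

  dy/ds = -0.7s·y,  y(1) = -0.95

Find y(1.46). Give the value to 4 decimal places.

-0.6343

Midpoint: k1 = f(s_n, y_n); k2 = f(s_n + h/2, y_n + (h/2)·k1); y_{n+1} = y_n + h·k2.
s=1.000000, y=-0.950000:
  k1 = f(1.000000, -0.950000) = 0.665000
  k2 = f(1.230000, -0.797050) = 0.686260
  y ← -0.950000 + 0.46·0.686260 = -0.634320
y(1.46) ≈ -0.6343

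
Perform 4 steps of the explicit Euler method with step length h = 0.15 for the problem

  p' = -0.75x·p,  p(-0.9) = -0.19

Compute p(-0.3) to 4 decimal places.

Euler: p_{n+1} = p_n + h·f(x_n, p_n).
x=-0.900000, p=-0.190000: f=-0.128250 → p ← -0.190000 + 0.15·(-0.128250) = -0.209237
x=-0.750000, p=-0.209237: f=-0.117696 → p ← -0.209237 + 0.15·(-0.117696) = -0.226892
x=-0.600000, p=-0.226892: f=-0.102101 → p ← -0.226892 + 0.15·(-0.102101) = -0.242207
x=-0.450000, p=-0.242207: f=-0.081745 → p ← -0.242207 + 0.15·(-0.081745) = -0.254469
p(-0.3) ≈ -0.2545

-0.2545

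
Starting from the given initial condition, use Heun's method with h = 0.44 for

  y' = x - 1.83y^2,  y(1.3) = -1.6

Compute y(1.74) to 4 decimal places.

-5.8042

Heun: k1 = f(x_n, y_n); k2 = f(x_n + h, y_n + h·k1); y_{n+1} = y_n + (h/2)·(k1 + k2).
x=1.300000, y=-1.600000:
  k1 = f(1.300000, -1.600000) = -3.384800
  k2 = f(1.740000, -3.089312) = -15.725243
  y ← -1.600000 + (0.44/2)·(-3.384800 + (-15.725243)) = -5.804209
y(1.74) ≈ -5.8042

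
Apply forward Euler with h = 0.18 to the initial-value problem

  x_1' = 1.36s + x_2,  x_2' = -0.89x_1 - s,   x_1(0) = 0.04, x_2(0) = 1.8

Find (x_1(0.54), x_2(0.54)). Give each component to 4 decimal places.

1.1256, 1.5210

Euler on (x_1,x_2): x_1_{n+1} = x_1_n + h·x_1', x_2_{n+1} = x_2_n + h·x_2'.
0.000000: (0.040000, 1.800000); f=(1.800000, -0.035600) → (0.364000, 1.793592)
0.180000: (0.364000, 1.793592); f=(2.038392, -0.503960) → (0.730911, 1.702879)
0.360000: (0.730911, 1.702879); f=(2.192479, -1.010510) → (1.125557, 1.520987)
(x_1(0.54), x_2(0.54)) ≈ (1.1256, 1.5210)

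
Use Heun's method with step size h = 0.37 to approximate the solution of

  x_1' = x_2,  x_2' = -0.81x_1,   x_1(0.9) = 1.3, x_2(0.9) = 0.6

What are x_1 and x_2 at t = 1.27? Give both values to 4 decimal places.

1.4499, 0.1771

Heun on (x_1,x_2): k1 = f(t_n, state_n); k2 = f(t_n + h, state_n + h·k1); state_{n+1} = state_n + (h/2)·(k1 + k2).
0.900000: (1.300000, 0.600000)
  k1 = (0.600000, -1.053000)
  predictor → (1.522000, 0.210390)
  k2 = (0.210390, -1.232820)
  → (1.449922, 0.177123)
(x_1(1.27), x_2(1.27)) ≈ (1.4499, 0.1771)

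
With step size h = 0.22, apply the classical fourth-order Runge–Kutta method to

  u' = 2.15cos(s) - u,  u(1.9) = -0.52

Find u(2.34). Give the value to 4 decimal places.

-0.7416

RK4: k1 = f(s_n, u_n); k2 = f(s_n + h/2, u_n + (h/2)·k1); k3 = f(s_n + h/2, u_n + (h/2)·k2); k4 = f(s_n + h, u_n + h·k3); u_{n+1} = u_n + (h/6)·(k1 + 2k2 + 2k3 + k4).
s=1.900000, u=-0.520000:
  k1 = f(1.900000, -0.520000) = -0.175073
  k2 = f(2.010000, -0.539258) = -0.374963
  k3 = f(2.010000, -0.561246) = -0.352975
  k4 = f(2.120000, -0.597654) = -0.524663
  u ← -0.520000 + (0.22/6)·(k1 + 2k2 + 2k3 + k4) = -0.599039
s=2.120000, u=-0.599039:
  k1 = f(2.120000, -0.599039) = -0.523279
  k2 = f(2.230000, -0.656600) = -0.660249
  k3 = f(2.230000, -0.671666) = -0.645182
  k4 = f(2.340000, -0.740979) = -0.754482
  u ← -0.599039 + (0.22/6)·(k1 + 2k2 + 2k3 + k4) = -0.741622
u(2.34) ≈ -0.7416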